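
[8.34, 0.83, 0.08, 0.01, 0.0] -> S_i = 8.34*0.10^i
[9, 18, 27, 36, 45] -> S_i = 9 + 9*i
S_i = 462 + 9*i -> [462, 471, 480, 489, 498]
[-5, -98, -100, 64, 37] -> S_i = Random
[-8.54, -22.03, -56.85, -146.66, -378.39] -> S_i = -8.54*2.58^i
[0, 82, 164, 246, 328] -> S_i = 0 + 82*i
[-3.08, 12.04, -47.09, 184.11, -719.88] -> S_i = -3.08*(-3.91)^i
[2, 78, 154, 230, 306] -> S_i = 2 + 76*i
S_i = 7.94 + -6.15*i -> [7.94, 1.79, -4.36, -10.51, -16.66]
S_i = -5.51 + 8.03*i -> [-5.51, 2.52, 10.55, 18.58, 26.61]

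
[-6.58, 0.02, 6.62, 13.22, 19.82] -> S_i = -6.58 + 6.60*i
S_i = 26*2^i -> [26, 52, 104, 208, 416]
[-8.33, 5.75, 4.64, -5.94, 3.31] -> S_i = Random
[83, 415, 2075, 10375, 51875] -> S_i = 83*5^i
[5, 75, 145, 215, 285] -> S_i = 5 + 70*i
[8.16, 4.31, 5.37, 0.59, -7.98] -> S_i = Random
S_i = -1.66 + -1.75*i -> [-1.66, -3.41, -5.16, -6.91, -8.66]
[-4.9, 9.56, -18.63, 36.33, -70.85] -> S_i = -4.90*(-1.95)^i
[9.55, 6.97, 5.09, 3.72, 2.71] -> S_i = 9.55*0.73^i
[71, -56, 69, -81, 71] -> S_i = Random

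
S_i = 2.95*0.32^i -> [2.95, 0.94, 0.3, 0.1, 0.03]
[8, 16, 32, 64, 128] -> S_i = 8*2^i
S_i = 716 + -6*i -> [716, 710, 704, 698, 692]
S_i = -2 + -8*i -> [-2, -10, -18, -26, -34]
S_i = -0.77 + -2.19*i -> [-0.77, -2.96, -5.15, -7.34, -9.53]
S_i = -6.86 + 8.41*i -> [-6.86, 1.55, 9.96, 18.37, 26.78]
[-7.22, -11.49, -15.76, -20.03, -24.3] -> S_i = -7.22 + -4.27*i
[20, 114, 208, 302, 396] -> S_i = 20 + 94*i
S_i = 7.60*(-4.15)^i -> [7.6, -31.54, 130.89, -543.2, 2254.27]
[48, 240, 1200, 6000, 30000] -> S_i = 48*5^i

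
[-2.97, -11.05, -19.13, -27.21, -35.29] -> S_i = -2.97 + -8.08*i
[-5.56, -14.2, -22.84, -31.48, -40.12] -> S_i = -5.56 + -8.64*i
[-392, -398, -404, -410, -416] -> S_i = -392 + -6*i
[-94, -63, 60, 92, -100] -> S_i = Random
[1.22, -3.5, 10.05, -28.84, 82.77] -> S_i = 1.22*(-2.87)^i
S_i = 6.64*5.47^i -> [6.64, 36.32, 198.67, 1086.75, 5944.53]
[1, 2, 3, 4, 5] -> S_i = 1 + 1*i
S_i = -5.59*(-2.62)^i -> [-5.59, 14.65, -38.37, 100.53, -263.4]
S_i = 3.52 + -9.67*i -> [3.52, -6.15, -15.82, -25.49, -35.16]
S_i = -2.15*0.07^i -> [-2.15, -0.15, -0.01, -0.0, -0.0]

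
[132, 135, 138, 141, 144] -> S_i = 132 + 3*i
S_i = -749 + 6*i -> [-749, -743, -737, -731, -725]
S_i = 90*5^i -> [90, 450, 2250, 11250, 56250]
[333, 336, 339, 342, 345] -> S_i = 333 + 3*i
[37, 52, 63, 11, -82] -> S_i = Random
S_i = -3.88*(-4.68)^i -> [-3.88, 18.16, -84.98, 397.71, -1861.29]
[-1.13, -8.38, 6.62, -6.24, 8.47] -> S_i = Random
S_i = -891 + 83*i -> [-891, -808, -725, -642, -559]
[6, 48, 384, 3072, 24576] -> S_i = 6*8^i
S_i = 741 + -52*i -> [741, 689, 637, 585, 533]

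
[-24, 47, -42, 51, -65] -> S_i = Random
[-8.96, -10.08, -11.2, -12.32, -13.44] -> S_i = -8.96 + -1.12*i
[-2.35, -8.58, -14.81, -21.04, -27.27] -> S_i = -2.35 + -6.23*i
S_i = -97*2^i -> [-97, -194, -388, -776, -1552]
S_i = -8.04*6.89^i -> [-8.04, -55.4, -381.68, -2629.75, -18118.95]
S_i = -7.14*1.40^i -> [-7.14, -10.0, -13.99, -19.59, -27.43]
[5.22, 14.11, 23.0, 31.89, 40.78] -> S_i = 5.22 + 8.89*i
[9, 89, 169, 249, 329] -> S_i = 9 + 80*i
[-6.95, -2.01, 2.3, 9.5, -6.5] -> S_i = Random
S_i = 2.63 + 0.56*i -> [2.63, 3.19, 3.75, 4.31, 4.87]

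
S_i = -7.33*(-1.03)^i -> [-7.33, 7.55, -7.78, 8.01, -8.25]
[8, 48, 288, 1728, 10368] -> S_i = 8*6^i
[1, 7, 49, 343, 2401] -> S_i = 1*7^i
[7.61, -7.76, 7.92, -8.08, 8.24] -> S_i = 7.61*(-1.02)^i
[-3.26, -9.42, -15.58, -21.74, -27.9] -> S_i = -3.26 + -6.16*i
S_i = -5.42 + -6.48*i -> [-5.42, -11.9, -18.38, -24.86, -31.34]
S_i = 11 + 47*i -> [11, 58, 105, 152, 199]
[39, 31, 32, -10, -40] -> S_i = Random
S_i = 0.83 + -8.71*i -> [0.83, -7.88, -16.59, -25.3, -34.01]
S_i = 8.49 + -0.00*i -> [8.49, 8.49, 8.49, 8.49, 8.49]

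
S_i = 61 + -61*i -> [61, 0, -61, -122, -183]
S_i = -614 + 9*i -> [-614, -605, -596, -587, -578]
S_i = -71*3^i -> [-71, -213, -639, -1917, -5751]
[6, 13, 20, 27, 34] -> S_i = 6 + 7*i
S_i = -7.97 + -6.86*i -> [-7.97, -14.83, -21.69, -28.55, -35.41]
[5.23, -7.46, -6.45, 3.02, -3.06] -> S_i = Random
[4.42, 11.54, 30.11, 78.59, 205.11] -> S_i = 4.42*2.61^i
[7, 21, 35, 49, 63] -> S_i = 7 + 14*i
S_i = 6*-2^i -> [6, -12, 24, -48, 96]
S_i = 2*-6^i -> [2, -12, 72, -432, 2592]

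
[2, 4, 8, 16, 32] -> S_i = 2*2^i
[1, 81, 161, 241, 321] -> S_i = 1 + 80*i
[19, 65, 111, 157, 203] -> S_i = 19 + 46*i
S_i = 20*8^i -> [20, 160, 1280, 10240, 81920]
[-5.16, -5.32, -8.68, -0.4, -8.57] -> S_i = Random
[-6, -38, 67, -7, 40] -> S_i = Random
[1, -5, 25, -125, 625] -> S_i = 1*-5^i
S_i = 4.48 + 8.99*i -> [4.48, 13.47, 22.46, 31.45, 40.44]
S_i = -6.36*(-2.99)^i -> [-6.36, 19.02, -56.86, 170.01, -508.33]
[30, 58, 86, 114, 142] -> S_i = 30 + 28*i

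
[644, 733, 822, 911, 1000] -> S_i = 644 + 89*i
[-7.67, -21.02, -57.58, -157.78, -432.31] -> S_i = -7.67*2.74^i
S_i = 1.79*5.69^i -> [1.79, 10.19, 57.95, 329.75, 1876.3]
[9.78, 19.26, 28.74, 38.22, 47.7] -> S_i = 9.78 + 9.48*i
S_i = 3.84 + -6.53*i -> [3.84, -2.69, -9.22, -15.75, -22.28]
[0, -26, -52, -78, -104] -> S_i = 0 + -26*i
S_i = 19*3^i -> [19, 57, 171, 513, 1539]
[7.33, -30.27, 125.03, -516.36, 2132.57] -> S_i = 7.33*(-4.13)^i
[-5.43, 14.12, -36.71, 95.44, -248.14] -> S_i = -5.43*(-2.60)^i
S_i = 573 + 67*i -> [573, 640, 707, 774, 841]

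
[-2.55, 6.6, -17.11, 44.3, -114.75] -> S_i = -2.55*(-2.59)^i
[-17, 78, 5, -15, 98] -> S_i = Random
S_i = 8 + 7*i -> [8, 15, 22, 29, 36]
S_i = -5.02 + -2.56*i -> [-5.02, -7.58, -10.14, -12.7, -15.26]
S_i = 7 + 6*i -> [7, 13, 19, 25, 31]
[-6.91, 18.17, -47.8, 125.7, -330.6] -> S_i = -6.91*(-2.63)^i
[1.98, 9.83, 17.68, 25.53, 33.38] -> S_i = 1.98 + 7.85*i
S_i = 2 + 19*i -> [2, 21, 40, 59, 78]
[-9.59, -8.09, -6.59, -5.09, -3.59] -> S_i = -9.59 + 1.50*i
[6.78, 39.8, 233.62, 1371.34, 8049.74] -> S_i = 6.78*5.87^i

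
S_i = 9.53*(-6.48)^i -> [9.53, -61.75, 400.17, -2593.09, 16803.24]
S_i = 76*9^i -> [76, 684, 6156, 55404, 498636]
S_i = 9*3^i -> [9, 27, 81, 243, 729]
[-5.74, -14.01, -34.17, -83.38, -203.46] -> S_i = -5.74*2.44^i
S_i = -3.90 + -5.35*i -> [-3.9, -9.25, -14.6, -19.95, -25.3]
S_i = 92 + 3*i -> [92, 95, 98, 101, 104]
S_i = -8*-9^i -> [-8, 72, -648, 5832, -52488]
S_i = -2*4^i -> [-2, -8, -32, -128, -512]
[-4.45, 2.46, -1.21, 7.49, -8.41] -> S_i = Random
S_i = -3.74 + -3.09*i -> [-3.74, -6.83, -9.92, -13.01, -16.1]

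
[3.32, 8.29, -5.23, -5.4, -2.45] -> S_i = Random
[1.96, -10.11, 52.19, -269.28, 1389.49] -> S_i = 1.96*(-5.16)^i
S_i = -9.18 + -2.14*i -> [-9.18, -11.32, -13.46, -15.6, -17.74]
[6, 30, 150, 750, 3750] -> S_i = 6*5^i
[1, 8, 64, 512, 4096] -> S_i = 1*8^i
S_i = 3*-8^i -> [3, -24, 192, -1536, 12288]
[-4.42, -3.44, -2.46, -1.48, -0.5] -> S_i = -4.42 + 0.98*i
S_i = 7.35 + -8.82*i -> [7.35, -1.47, -10.29, -19.11, -27.93]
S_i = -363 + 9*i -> [-363, -354, -345, -336, -327]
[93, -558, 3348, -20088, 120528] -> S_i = 93*-6^i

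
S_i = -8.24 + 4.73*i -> [-8.24, -3.51, 1.22, 5.95, 10.68]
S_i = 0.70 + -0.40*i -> [0.7, 0.3, -0.1, -0.5, -0.9]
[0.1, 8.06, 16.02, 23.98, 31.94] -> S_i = 0.10 + 7.96*i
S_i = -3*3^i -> [-3, -9, -27, -81, -243]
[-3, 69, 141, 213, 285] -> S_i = -3 + 72*i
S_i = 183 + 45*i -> [183, 228, 273, 318, 363]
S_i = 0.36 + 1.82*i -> [0.36, 2.18, 4.0, 5.82, 7.64]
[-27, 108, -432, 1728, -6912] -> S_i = -27*-4^i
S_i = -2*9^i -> [-2, -18, -162, -1458, -13122]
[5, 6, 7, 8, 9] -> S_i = 5 + 1*i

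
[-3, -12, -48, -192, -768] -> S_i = -3*4^i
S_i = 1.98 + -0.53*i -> [1.98, 1.45, 0.92, 0.39, -0.14]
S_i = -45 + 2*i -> [-45, -43, -41, -39, -37]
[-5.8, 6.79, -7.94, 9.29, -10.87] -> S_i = -5.80*(-1.17)^i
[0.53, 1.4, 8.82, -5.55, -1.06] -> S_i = Random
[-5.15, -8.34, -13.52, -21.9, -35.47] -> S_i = -5.15*1.62^i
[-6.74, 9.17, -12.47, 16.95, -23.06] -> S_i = -6.74*(-1.36)^i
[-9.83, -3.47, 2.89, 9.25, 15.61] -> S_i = -9.83 + 6.36*i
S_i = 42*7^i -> [42, 294, 2058, 14406, 100842]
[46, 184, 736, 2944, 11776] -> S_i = 46*4^i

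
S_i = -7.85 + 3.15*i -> [-7.85, -4.7, -1.55, 1.6, 4.75]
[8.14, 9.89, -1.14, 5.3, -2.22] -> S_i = Random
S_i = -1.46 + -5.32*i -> [-1.46, -6.78, -12.1, -17.42, -22.74]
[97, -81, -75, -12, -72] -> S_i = Random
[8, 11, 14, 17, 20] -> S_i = 8 + 3*i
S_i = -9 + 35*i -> [-9, 26, 61, 96, 131]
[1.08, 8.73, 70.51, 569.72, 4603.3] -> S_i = 1.08*8.08^i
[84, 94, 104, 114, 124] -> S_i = 84 + 10*i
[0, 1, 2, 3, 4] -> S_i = 0 + 1*i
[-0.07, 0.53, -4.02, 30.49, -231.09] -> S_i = -0.07*(-7.58)^i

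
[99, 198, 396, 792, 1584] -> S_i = 99*2^i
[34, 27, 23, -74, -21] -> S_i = Random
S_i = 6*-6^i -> [6, -36, 216, -1296, 7776]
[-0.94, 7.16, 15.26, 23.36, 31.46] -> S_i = -0.94 + 8.10*i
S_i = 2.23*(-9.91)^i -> [2.23, -22.1, 219.0, -2170.33, 21507.97]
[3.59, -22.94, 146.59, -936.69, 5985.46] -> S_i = 3.59*(-6.39)^i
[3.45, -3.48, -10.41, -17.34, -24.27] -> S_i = 3.45 + -6.93*i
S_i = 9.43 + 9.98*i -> [9.43, 19.41, 29.39, 39.37, 49.35]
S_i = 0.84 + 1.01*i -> [0.84, 1.85, 2.86, 3.87, 4.88]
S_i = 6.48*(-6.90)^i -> [6.48, -44.71, 308.51, -2128.74, 14688.29]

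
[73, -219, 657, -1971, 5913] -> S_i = 73*-3^i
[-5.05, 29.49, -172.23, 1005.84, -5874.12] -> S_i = -5.05*(-5.84)^i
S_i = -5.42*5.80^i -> [-5.42, -31.44, -182.33, -1057.51, -6133.54]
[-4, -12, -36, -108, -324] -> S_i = -4*3^i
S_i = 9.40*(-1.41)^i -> [9.4, -13.25, 18.69, -26.35, 37.15]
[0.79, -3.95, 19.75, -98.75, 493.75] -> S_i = 0.79*(-5.00)^i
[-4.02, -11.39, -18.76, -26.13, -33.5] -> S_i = -4.02 + -7.37*i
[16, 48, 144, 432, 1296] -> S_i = 16*3^i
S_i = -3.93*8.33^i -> [-3.93, -32.74, -272.7, -2271.58, -18922.24]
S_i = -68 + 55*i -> [-68, -13, 42, 97, 152]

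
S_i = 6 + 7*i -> [6, 13, 20, 27, 34]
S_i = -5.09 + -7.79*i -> [-5.09, -12.88, -20.67, -28.46, -36.25]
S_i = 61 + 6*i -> [61, 67, 73, 79, 85]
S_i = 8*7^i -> [8, 56, 392, 2744, 19208]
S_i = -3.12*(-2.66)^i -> [-3.12, 8.3, -22.08, 58.72, -156.2]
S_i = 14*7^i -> [14, 98, 686, 4802, 33614]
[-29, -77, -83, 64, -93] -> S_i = Random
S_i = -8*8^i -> [-8, -64, -512, -4096, -32768]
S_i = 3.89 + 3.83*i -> [3.89, 7.72, 11.55, 15.38, 19.21]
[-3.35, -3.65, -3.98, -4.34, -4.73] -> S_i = -3.35*1.09^i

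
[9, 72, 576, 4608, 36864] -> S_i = 9*8^i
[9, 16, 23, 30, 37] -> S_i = 9 + 7*i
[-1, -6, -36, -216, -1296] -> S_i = -1*6^i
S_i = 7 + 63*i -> [7, 70, 133, 196, 259]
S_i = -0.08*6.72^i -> [-0.08, -0.54, -3.61, -24.28, -163.14]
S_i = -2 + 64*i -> [-2, 62, 126, 190, 254]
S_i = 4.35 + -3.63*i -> [4.35, 0.72, -2.91, -6.54, -10.17]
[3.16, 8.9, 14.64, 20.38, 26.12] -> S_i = 3.16 + 5.74*i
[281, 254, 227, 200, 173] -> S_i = 281 + -27*i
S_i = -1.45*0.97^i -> [-1.45, -1.41, -1.36, -1.32, -1.28]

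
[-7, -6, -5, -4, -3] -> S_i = -7 + 1*i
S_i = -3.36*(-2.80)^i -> [-3.36, 9.41, -26.34, 73.76, -206.52]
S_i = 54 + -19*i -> [54, 35, 16, -3, -22]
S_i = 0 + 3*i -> [0, 3, 6, 9, 12]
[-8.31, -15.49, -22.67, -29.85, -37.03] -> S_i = -8.31 + -7.18*i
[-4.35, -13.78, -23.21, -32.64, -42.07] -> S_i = -4.35 + -9.43*i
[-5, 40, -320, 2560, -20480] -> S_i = -5*-8^i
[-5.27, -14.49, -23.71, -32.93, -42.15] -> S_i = -5.27 + -9.22*i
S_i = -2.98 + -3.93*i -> [-2.98, -6.91, -10.84, -14.77, -18.7]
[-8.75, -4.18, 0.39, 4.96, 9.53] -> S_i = -8.75 + 4.57*i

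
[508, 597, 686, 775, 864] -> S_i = 508 + 89*i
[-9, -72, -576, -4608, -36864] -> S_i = -9*8^i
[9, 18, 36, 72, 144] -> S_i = 9*2^i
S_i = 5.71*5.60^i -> [5.71, 31.98, 179.07, 1002.77, 5615.5]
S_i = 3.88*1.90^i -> [3.88, 7.37, 14.01, 26.61, 50.56]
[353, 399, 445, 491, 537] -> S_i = 353 + 46*i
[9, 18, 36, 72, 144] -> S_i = 9*2^i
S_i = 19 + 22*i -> [19, 41, 63, 85, 107]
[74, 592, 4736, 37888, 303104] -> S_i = 74*8^i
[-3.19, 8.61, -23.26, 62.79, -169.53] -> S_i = -3.19*(-2.70)^i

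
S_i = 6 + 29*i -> [6, 35, 64, 93, 122]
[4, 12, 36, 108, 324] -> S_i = 4*3^i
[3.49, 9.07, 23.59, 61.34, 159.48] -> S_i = 3.49*2.60^i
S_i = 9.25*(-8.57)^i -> [9.25, -79.27, 679.37, -5822.16, 49895.92]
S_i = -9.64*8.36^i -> [-9.64, -80.59, -673.74, -5632.43, -47087.12]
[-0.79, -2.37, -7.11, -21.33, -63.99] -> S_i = -0.79*3.00^i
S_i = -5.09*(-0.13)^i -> [-5.09, 0.66, -0.09, 0.01, -0.0]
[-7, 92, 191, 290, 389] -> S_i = -7 + 99*i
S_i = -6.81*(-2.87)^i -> [-6.81, 19.54, -56.09, 160.99, -462.03]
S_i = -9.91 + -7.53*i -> [-9.91, -17.44, -24.97, -32.5, -40.03]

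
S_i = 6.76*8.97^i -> [6.76, 60.64, 543.92, 4878.92, 43763.95]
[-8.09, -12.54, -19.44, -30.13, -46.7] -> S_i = -8.09*1.55^i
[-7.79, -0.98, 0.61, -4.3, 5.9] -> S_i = Random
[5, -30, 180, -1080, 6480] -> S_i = 5*-6^i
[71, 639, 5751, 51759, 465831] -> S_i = 71*9^i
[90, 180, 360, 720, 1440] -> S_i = 90*2^i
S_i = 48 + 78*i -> [48, 126, 204, 282, 360]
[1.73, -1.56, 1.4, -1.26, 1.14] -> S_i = 1.73*(-0.90)^i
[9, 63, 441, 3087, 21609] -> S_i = 9*7^i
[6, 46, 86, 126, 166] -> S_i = 6 + 40*i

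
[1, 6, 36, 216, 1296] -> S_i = 1*6^i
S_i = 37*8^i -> [37, 296, 2368, 18944, 151552]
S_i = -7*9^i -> [-7, -63, -567, -5103, -45927]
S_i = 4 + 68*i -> [4, 72, 140, 208, 276]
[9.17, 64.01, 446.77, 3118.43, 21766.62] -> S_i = 9.17*6.98^i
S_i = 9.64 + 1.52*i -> [9.64, 11.16, 12.68, 14.2, 15.72]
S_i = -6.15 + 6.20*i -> [-6.15, 0.05, 6.25, 12.45, 18.65]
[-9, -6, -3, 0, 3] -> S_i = -9 + 3*i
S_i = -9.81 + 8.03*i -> [-9.81, -1.78, 6.25, 14.28, 22.31]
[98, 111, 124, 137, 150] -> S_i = 98 + 13*i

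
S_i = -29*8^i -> [-29, -232, -1856, -14848, -118784]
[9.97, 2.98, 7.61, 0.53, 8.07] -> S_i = Random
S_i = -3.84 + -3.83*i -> [-3.84, -7.67, -11.5, -15.33, -19.16]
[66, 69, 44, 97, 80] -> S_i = Random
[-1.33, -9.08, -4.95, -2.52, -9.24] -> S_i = Random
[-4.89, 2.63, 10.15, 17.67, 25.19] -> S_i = -4.89 + 7.52*i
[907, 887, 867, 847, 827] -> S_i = 907 + -20*i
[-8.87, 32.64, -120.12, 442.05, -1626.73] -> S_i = -8.87*(-3.68)^i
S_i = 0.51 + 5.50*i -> [0.51, 6.01, 11.51, 17.01, 22.51]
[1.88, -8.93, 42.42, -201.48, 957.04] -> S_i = 1.88*(-4.75)^i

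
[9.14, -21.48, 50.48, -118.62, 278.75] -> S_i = 9.14*(-2.35)^i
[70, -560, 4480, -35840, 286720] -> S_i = 70*-8^i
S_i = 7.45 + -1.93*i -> [7.45, 5.52, 3.59, 1.66, -0.27]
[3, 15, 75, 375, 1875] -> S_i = 3*5^i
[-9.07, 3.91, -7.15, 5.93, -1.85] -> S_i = Random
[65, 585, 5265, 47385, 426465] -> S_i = 65*9^i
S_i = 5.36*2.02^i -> [5.36, 10.83, 21.87, 44.18, 89.24]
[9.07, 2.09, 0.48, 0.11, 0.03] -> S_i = 9.07*0.23^i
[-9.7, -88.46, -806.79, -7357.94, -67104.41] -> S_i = -9.70*9.12^i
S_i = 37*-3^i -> [37, -111, 333, -999, 2997]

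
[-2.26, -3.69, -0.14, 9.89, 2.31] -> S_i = Random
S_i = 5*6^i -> [5, 30, 180, 1080, 6480]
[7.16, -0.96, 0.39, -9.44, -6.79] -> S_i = Random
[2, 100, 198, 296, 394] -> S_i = 2 + 98*i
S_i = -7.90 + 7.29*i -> [-7.9, -0.61, 6.68, 13.97, 21.26]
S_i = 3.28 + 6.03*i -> [3.28, 9.31, 15.34, 21.37, 27.4]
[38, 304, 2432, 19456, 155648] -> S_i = 38*8^i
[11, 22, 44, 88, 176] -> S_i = 11*2^i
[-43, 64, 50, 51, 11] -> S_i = Random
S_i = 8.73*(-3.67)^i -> [8.73, -32.04, 117.58, -431.53, 1583.72]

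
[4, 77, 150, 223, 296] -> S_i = 4 + 73*i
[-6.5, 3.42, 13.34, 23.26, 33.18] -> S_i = -6.50 + 9.92*i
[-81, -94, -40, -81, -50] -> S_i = Random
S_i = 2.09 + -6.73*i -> [2.09, -4.64, -11.37, -18.1, -24.83]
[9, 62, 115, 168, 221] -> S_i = 9 + 53*i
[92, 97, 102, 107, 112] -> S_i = 92 + 5*i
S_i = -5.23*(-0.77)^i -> [-5.23, 4.03, -3.1, 2.39, -1.84]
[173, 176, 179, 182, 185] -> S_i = 173 + 3*i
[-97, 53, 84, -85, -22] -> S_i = Random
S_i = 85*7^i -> [85, 595, 4165, 29155, 204085]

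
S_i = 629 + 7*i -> [629, 636, 643, 650, 657]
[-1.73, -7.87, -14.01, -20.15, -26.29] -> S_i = -1.73 + -6.14*i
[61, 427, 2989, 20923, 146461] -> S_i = 61*7^i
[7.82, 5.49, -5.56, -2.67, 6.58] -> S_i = Random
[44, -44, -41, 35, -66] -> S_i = Random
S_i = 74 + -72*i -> [74, 2, -70, -142, -214]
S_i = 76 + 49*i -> [76, 125, 174, 223, 272]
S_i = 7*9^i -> [7, 63, 567, 5103, 45927]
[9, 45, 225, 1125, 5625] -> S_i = 9*5^i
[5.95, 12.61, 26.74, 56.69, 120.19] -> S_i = 5.95*2.12^i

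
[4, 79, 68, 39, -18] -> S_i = Random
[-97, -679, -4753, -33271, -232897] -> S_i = -97*7^i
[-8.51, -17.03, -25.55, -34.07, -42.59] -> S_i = -8.51 + -8.52*i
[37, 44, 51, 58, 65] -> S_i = 37 + 7*i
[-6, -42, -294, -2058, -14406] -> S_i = -6*7^i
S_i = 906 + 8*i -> [906, 914, 922, 930, 938]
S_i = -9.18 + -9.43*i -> [-9.18, -18.61, -28.04, -37.47, -46.9]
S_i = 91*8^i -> [91, 728, 5824, 46592, 372736]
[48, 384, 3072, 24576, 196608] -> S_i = 48*8^i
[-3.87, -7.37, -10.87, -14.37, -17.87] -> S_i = -3.87 + -3.50*i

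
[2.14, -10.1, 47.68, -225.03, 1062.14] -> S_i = 2.14*(-4.72)^i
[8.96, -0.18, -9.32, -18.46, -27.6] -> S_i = 8.96 + -9.14*i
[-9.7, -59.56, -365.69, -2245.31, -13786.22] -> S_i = -9.70*6.14^i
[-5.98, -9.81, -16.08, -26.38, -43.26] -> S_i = -5.98*1.64^i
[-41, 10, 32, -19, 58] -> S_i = Random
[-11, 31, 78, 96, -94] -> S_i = Random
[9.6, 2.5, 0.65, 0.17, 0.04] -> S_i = 9.60*0.26^i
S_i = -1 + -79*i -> [-1, -80, -159, -238, -317]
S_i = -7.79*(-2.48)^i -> [-7.79, 19.32, -47.91, 118.82, -294.68]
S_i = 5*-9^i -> [5, -45, 405, -3645, 32805]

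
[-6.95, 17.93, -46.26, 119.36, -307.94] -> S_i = -6.95*(-2.58)^i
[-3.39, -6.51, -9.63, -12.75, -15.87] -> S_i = -3.39 + -3.12*i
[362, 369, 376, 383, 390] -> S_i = 362 + 7*i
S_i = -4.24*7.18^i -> [-4.24, -30.44, -218.58, -1569.42, -11268.44]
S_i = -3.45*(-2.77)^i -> [-3.45, 9.56, -26.47, 73.33, -203.11]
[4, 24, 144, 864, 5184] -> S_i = 4*6^i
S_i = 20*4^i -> [20, 80, 320, 1280, 5120]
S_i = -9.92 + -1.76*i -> [-9.92, -11.68, -13.44, -15.2, -16.96]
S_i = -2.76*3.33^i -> [-2.76, -9.19, -30.61, -101.92, -339.38]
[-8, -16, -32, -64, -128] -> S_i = -8*2^i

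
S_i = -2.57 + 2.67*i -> [-2.57, 0.1, 2.77, 5.44, 8.11]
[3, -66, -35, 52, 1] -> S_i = Random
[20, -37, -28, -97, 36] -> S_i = Random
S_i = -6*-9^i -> [-6, 54, -486, 4374, -39366]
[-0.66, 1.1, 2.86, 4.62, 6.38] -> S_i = -0.66 + 1.76*i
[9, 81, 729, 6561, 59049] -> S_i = 9*9^i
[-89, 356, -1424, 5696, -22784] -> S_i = -89*-4^i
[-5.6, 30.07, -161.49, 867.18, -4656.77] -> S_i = -5.60*(-5.37)^i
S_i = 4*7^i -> [4, 28, 196, 1372, 9604]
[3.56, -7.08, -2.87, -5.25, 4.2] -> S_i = Random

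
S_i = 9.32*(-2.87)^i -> [9.32, -26.75, 76.77, -220.32, 632.33]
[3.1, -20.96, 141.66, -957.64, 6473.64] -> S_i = 3.10*(-6.76)^i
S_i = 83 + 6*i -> [83, 89, 95, 101, 107]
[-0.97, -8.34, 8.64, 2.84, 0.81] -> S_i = Random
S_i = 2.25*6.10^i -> [2.25, 13.72, 83.72, 510.71, 3115.31]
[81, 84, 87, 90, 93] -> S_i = 81 + 3*i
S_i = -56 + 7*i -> [-56, -49, -42, -35, -28]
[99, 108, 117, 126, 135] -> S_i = 99 + 9*i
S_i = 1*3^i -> [1, 3, 9, 27, 81]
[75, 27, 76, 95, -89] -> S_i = Random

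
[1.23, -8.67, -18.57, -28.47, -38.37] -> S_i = 1.23 + -9.90*i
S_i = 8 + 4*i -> [8, 12, 16, 20, 24]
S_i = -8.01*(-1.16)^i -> [-8.01, 9.29, -10.78, 12.5, -14.5]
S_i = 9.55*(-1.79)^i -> [9.55, -17.09, 30.6, -54.77, 98.04]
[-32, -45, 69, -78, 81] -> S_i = Random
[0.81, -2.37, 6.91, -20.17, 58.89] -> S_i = 0.81*(-2.92)^i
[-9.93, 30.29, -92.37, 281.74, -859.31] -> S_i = -9.93*(-3.05)^i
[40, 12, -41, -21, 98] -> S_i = Random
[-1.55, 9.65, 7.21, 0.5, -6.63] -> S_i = Random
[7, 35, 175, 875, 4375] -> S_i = 7*5^i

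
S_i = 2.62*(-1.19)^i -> [2.62, -3.12, 3.71, -4.42, 5.25]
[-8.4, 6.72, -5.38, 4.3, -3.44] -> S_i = -8.40*(-0.80)^i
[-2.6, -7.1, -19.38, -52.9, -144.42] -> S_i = -2.60*2.73^i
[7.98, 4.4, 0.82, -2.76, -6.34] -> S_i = 7.98 + -3.58*i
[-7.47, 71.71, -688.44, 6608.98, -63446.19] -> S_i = -7.47*(-9.60)^i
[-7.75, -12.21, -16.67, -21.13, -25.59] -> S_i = -7.75 + -4.46*i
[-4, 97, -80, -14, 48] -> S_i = Random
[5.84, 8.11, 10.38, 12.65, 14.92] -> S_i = 5.84 + 2.27*i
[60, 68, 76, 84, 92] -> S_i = 60 + 8*i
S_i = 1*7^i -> [1, 7, 49, 343, 2401]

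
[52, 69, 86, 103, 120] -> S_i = 52 + 17*i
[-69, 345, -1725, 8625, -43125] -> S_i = -69*-5^i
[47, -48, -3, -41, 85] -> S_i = Random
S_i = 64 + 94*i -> [64, 158, 252, 346, 440]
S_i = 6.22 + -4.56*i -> [6.22, 1.66, -2.9, -7.46, -12.02]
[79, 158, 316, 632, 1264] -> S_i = 79*2^i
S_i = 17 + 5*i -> [17, 22, 27, 32, 37]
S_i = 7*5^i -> [7, 35, 175, 875, 4375]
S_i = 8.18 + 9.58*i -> [8.18, 17.76, 27.34, 36.92, 46.5]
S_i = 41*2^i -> [41, 82, 164, 328, 656]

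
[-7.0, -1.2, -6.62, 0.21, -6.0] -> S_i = Random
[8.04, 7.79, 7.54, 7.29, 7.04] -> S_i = 8.04 + -0.25*i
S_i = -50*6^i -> [-50, -300, -1800, -10800, -64800]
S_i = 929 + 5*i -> [929, 934, 939, 944, 949]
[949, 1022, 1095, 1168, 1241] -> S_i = 949 + 73*i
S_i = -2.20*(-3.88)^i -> [-2.2, 8.54, -33.12, 128.5, -498.6]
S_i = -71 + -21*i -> [-71, -92, -113, -134, -155]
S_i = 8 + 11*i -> [8, 19, 30, 41, 52]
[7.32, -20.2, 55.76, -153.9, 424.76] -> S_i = 7.32*(-2.76)^i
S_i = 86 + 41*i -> [86, 127, 168, 209, 250]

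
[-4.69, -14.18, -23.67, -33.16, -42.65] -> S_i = -4.69 + -9.49*i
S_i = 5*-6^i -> [5, -30, 180, -1080, 6480]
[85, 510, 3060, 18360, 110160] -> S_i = 85*6^i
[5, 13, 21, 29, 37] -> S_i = 5 + 8*i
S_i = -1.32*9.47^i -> [-1.32, -12.5, -118.38, -1121.05, -10616.32]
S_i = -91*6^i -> [-91, -546, -3276, -19656, -117936]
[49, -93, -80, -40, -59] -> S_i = Random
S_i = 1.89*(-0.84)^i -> [1.89, -1.59, 1.33, -1.12, 0.94]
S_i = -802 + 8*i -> [-802, -794, -786, -778, -770]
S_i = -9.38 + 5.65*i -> [-9.38, -3.73, 1.92, 7.57, 13.22]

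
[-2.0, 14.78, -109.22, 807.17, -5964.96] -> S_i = -2.00*(-7.39)^i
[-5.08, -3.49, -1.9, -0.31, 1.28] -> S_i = -5.08 + 1.59*i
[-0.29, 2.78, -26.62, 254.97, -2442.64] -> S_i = -0.29*(-9.58)^i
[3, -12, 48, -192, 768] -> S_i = 3*-4^i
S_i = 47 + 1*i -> [47, 48, 49, 50, 51]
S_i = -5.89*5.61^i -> [-5.89, -33.04, -185.37, -1039.93, -5834.0]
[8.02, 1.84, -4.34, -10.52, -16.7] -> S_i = 8.02 + -6.18*i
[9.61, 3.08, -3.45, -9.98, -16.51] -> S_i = 9.61 + -6.53*i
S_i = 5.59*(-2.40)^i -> [5.59, -13.42, 32.2, -77.28, 185.46]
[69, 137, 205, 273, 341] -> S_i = 69 + 68*i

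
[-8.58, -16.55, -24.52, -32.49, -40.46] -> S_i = -8.58 + -7.97*i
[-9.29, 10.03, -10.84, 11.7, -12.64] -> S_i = -9.29*(-1.08)^i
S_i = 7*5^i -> [7, 35, 175, 875, 4375]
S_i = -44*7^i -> [-44, -308, -2156, -15092, -105644]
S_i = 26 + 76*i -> [26, 102, 178, 254, 330]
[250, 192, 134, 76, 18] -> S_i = 250 + -58*i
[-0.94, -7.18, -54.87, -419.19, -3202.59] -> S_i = -0.94*7.64^i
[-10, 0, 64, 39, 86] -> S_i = Random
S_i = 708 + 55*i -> [708, 763, 818, 873, 928]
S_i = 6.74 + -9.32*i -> [6.74, -2.58, -11.9, -21.22, -30.54]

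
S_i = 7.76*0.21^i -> [7.76, 1.63, 0.34, 0.07, 0.02]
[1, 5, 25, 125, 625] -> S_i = 1*5^i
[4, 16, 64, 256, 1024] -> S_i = 4*4^i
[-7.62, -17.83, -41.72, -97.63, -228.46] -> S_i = -7.62*2.34^i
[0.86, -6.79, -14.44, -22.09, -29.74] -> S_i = 0.86 + -7.65*i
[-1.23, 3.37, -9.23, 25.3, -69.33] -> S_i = -1.23*(-2.74)^i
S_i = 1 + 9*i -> [1, 10, 19, 28, 37]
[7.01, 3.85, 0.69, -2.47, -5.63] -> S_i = 7.01 + -3.16*i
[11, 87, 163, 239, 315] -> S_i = 11 + 76*i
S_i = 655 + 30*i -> [655, 685, 715, 745, 775]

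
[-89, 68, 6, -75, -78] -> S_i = Random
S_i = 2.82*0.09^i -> [2.82, 0.25, 0.02, 0.0, 0.0]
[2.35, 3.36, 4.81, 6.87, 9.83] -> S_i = 2.35*1.43^i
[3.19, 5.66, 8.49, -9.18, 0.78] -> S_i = Random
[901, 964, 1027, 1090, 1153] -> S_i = 901 + 63*i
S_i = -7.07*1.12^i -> [-7.07, -7.92, -8.87, -9.93, -11.12]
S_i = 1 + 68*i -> [1, 69, 137, 205, 273]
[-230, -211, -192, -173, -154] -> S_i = -230 + 19*i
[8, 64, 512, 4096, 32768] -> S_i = 8*8^i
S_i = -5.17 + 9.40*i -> [-5.17, 4.23, 13.63, 23.03, 32.43]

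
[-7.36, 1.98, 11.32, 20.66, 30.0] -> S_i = -7.36 + 9.34*i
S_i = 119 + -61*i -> [119, 58, -3, -64, -125]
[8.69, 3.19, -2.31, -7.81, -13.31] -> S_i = 8.69 + -5.50*i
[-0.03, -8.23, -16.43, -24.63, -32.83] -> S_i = -0.03 + -8.20*i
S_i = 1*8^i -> [1, 8, 64, 512, 4096]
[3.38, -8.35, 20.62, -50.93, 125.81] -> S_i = 3.38*(-2.47)^i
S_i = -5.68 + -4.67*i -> [-5.68, -10.35, -15.02, -19.69, -24.36]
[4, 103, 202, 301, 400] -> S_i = 4 + 99*i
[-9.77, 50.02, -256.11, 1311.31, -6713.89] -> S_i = -9.77*(-5.12)^i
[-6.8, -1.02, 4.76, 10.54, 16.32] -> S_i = -6.80 + 5.78*i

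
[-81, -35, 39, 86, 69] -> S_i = Random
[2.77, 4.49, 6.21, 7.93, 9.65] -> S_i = 2.77 + 1.72*i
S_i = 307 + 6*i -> [307, 313, 319, 325, 331]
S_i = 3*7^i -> [3, 21, 147, 1029, 7203]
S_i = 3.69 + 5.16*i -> [3.69, 8.85, 14.01, 19.17, 24.33]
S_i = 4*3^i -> [4, 12, 36, 108, 324]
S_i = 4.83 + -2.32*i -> [4.83, 2.51, 0.19, -2.13, -4.45]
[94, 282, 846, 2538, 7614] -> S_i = 94*3^i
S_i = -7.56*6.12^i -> [-7.56, -46.27, -283.16, -1732.91, -10605.41]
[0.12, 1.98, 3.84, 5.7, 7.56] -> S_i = 0.12 + 1.86*i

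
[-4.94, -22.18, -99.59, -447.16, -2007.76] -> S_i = -4.94*4.49^i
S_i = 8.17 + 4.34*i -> [8.17, 12.51, 16.85, 21.19, 25.53]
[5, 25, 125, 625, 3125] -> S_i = 5*5^i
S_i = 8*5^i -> [8, 40, 200, 1000, 5000]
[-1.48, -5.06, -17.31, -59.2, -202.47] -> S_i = -1.48*3.42^i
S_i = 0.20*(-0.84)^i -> [0.2, -0.17, 0.14, -0.12, 0.1]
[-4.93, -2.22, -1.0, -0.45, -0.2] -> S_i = -4.93*0.45^i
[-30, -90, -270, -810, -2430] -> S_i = -30*3^i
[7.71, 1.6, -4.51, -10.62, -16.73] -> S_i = 7.71 + -6.11*i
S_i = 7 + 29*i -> [7, 36, 65, 94, 123]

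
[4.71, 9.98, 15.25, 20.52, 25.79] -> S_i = 4.71 + 5.27*i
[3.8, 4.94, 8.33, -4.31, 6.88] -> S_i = Random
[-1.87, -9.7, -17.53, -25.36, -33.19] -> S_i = -1.87 + -7.83*i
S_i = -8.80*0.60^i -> [-8.8, -5.28, -3.17, -1.9, -1.14]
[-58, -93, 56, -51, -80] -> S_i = Random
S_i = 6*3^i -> [6, 18, 54, 162, 486]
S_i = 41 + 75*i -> [41, 116, 191, 266, 341]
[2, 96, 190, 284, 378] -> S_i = 2 + 94*i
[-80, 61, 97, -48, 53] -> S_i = Random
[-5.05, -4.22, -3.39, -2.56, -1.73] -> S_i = -5.05 + 0.83*i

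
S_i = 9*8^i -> [9, 72, 576, 4608, 36864]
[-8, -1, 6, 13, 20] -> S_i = -8 + 7*i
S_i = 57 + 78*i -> [57, 135, 213, 291, 369]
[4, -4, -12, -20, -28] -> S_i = 4 + -8*i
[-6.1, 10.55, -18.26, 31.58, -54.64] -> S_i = -6.10*(-1.73)^i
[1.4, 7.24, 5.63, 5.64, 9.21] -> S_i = Random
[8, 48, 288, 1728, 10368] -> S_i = 8*6^i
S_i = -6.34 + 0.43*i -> [-6.34, -5.91, -5.48, -5.05, -4.62]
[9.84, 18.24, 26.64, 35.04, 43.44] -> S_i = 9.84 + 8.40*i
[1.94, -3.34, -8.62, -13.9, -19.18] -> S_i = 1.94 + -5.28*i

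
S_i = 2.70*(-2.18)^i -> [2.7, -5.89, 12.83, -27.97, 60.98]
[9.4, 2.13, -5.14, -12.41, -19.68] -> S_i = 9.40 + -7.27*i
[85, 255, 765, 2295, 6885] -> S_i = 85*3^i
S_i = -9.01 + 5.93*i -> [-9.01, -3.08, 2.85, 8.78, 14.71]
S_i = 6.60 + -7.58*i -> [6.6, -0.98, -8.56, -16.14, -23.72]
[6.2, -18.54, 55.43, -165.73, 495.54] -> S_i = 6.20*(-2.99)^i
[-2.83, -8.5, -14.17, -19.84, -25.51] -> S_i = -2.83 + -5.67*i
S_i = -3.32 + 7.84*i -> [-3.32, 4.52, 12.36, 20.2, 28.04]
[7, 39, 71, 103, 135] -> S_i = 7 + 32*i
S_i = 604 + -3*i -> [604, 601, 598, 595, 592]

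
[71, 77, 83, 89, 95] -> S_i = 71 + 6*i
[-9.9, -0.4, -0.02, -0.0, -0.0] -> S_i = -9.90*0.04^i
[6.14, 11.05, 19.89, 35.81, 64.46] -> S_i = 6.14*1.80^i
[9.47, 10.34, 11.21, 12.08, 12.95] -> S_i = 9.47 + 0.87*i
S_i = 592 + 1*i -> [592, 593, 594, 595, 596]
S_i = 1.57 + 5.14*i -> [1.57, 6.71, 11.85, 16.99, 22.13]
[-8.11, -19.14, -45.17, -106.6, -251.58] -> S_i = -8.11*2.36^i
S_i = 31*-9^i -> [31, -279, 2511, -22599, 203391]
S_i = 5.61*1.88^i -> [5.61, 10.55, 19.83, 37.28, 70.08]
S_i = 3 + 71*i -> [3, 74, 145, 216, 287]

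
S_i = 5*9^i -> [5, 45, 405, 3645, 32805]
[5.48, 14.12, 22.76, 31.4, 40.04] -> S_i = 5.48 + 8.64*i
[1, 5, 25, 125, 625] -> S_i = 1*5^i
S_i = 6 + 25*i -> [6, 31, 56, 81, 106]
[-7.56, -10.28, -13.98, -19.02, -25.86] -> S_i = -7.56*1.36^i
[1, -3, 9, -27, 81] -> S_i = 1*-3^i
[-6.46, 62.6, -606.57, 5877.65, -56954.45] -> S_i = -6.46*(-9.69)^i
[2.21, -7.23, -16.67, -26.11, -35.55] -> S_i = 2.21 + -9.44*i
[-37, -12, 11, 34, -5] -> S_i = Random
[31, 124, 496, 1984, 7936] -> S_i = 31*4^i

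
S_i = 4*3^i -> [4, 12, 36, 108, 324]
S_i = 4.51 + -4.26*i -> [4.51, 0.25, -4.01, -8.27, -12.53]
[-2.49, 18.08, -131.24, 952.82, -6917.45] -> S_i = -2.49*(-7.26)^i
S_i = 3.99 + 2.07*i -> [3.99, 6.06, 8.13, 10.2, 12.27]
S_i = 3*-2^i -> [3, -6, 12, -24, 48]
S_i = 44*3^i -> [44, 132, 396, 1188, 3564]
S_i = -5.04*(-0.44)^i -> [-5.04, 2.22, -0.98, 0.43, -0.19]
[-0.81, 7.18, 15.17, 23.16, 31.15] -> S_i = -0.81 + 7.99*i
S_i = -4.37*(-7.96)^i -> [-4.37, 34.79, -276.89, 2204.05, -17544.21]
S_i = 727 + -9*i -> [727, 718, 709, 700, 691]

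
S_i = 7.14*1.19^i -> [7.14, 8.5, 10.11, 12.03, 14.32]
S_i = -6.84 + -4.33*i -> [-6.84, -11.17, -15.5, -19.83, -24.16]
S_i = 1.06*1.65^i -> [1.06, 1.75, 2.89, 4.76, 7.86]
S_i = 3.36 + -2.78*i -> [3.36, 0.58, -2.2, -4.98, -7.76]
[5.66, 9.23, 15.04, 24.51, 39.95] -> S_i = 5.66*1.63^i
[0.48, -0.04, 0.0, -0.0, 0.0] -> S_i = 0.48*(-0.09)^i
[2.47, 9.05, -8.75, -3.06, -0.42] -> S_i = Random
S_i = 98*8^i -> [98, 784, 6272, 50176, 401408]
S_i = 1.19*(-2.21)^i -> [1.19, -2.63, 5.81, -12.84, 28.39]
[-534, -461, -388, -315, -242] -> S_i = -534 + 73*i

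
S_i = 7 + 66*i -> [7, 73, 139, 205, 271]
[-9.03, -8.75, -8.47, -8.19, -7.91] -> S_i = -9.03 + 0.28*i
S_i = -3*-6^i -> [-3, 18, -108, 648, -3888]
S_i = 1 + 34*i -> [1, 35, 69, 103, 137]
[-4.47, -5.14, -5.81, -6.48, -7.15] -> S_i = -4.47 + -0.67*i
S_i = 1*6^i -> [1, 6, 36, 216, 1296]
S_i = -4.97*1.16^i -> [-4.97, -5.77, -6.69, -7.76, -9.0]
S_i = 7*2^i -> [7, 14, 28, 56, 112]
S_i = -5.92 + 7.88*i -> [-5.92, 1.96, 9.84, 17.72, 25.6]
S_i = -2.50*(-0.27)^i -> [-2.5, 0.68, -0.18, 0.05, -0.01]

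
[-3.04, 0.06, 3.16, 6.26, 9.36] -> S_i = -3.04 + 3.10*i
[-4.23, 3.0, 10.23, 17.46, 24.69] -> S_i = -4.23 + 7.23*i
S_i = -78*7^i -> [-78, -546, -3822, -26754, -187278]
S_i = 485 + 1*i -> [485, 486, 487, 488, 489]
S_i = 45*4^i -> [45, 180, 720, 2880, 11520]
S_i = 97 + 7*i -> [97, 104, 111, 118, 125]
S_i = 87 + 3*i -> [87, 90, 93, 96, 99]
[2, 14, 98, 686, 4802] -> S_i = 2*7^i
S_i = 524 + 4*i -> [524, 528, 532, 536, 540]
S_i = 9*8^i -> [9, 72, 576, 4608, 36864]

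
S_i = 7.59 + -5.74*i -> [7.59, 1.85, -3.89, -9.63, -15.37]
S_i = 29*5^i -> [29, 145, 725, 3625, 18125]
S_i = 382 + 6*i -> [382, 388, 394, 400, 406]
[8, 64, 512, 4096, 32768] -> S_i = 8*8^i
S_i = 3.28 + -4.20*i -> [3.28, -0.92, -5.12, -9.32, -13.52]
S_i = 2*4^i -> [2, 8, 32, 128, 512]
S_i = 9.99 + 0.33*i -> [9.99, 10.32, 10.65, 10.98, 11.31]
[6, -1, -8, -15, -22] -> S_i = 6 + -7*i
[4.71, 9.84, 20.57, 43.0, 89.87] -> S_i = 4.71*2.09^i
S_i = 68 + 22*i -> [68, 90, 112, 134, 156]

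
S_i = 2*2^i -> [2, 4, 8, 16, 32]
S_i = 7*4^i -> [7, 28, 112, 448, 1792]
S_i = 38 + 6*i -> [38, 44, 50, 56, 62]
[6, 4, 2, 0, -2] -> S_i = 6 + -2*i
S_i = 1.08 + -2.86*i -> [1.08, -1.78, -4.64, -7.5, -10.36]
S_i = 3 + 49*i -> [3, 52, 101, 150, 199]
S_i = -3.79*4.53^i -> [-3.79, -17.17, -77.77, -352.32, -1596.0]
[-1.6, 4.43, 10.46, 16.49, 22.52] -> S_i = -1.60 + 6.03*i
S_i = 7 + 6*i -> [7, 13, 19, 25, 31]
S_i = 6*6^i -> [6, 36, 216, 1296, 7776]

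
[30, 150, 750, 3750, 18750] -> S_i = 30*5^i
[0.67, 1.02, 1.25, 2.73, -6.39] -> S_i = Random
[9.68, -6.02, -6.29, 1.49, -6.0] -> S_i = Random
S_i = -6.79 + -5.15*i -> [-6.79, -11.94, -17.09, -22.24, -27.39]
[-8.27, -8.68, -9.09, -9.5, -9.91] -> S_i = -8.27 + -0.41*i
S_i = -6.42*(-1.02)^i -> [-6.42, 6.55, -6.68, 6.81, -6.95]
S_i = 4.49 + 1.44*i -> [4.49, 5.93, 7.37, 8.81, 10.25]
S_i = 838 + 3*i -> [838, 841, 844, 847, 850]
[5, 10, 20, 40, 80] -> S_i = 5*2^i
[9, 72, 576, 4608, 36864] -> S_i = 9*8^i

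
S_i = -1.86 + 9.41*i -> [-1.86, 7.55, 16.96, 26.37, 35.78]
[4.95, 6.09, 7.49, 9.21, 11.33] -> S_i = 4.95*1.23^i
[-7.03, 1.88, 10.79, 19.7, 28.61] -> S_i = -7.03 + 8.91*i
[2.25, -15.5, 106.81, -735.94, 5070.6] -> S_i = 2.25*(-6.89)^i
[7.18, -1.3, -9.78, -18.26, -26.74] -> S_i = 7.18 + -8.48*i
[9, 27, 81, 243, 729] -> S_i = 9*3^i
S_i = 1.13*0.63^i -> [1.13, 0.71, 0.45, 0.28, 0.18]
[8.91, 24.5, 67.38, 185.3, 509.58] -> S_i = 8.91*2.75^i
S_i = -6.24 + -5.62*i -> [-6.24, -11.86, -17.48, -23.1, -28.72]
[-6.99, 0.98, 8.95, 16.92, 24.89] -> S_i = -6.99 + 7.97*i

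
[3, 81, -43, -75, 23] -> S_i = Random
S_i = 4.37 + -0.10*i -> [4.37, 4.27, 4.17, 4.07, 3.97]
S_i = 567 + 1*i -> [567, 568, 569, 570, 571]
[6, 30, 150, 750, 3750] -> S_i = 6*5^i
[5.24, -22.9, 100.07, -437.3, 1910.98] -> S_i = 5.24*(-4.37)^i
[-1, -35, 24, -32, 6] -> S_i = Random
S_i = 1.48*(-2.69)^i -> [1.48, -3.98, 10.71, -28.81, 77.49]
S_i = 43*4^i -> [43, 172, 688, 2752, 11008]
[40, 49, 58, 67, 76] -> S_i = 40 + 9*i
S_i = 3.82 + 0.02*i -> [3.82, 3.84, 3.86, 3.88, 3.9]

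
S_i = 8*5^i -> [8, 40, 200, 1000, 5000]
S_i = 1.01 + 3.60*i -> [1.01, 4.61, 8.21, 11.81, 15.41]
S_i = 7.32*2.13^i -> [7.32, 15.59, 33.21, 70.74, 150.67]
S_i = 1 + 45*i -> [1, 46, 91, 136, 181]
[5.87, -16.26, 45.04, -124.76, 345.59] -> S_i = 5.87*(-2.77)^i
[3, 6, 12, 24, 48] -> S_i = 3*2^i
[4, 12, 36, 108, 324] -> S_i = 4*3^i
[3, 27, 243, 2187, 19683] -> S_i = 3*9^i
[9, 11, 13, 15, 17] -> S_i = 9 + 2*i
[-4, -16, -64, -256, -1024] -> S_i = -4*4^i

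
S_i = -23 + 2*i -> [-23, -21, -19, -17, -15]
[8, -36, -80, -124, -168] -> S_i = 8 + -44*i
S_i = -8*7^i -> [-8, -56, -392, -2744, -19208]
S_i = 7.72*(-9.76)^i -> [7.72, -75.35, 735.39, -7177.39, 70051.36]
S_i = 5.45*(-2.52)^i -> [5.45, -13.73, 34.61, -87.22, 219.79]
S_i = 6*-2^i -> [6, -12, 24, -48, 96]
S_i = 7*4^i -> [7, 28, 112, 448, 1792]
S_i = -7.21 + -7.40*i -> [-7.21, -14.61, -22.01, -29.41, -36.81]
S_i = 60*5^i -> [60, 300, 1500, 7500, 37500]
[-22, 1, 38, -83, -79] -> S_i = Random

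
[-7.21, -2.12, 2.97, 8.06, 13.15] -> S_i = -7.21 + 5.09*i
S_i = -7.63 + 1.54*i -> [-7.63, -6.09, -4.55, -3.01, -1.47]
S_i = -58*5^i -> [-58, -290, -1450, -7250, -36250]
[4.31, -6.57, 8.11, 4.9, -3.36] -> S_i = Random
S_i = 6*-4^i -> [6, -24, 96, -384, 1536]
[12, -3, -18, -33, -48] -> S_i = 12 + -15*i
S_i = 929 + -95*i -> [929, 834, 739, 644, 549]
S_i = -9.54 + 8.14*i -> [-9.54, -1.4, 6.74, 14.88, 23.02]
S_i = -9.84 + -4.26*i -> [-9.84, -14.1, -18.36, -22.62, -26.88]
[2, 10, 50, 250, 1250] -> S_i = 2*5^i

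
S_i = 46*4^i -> [46, 184, 736, 2944, 11776]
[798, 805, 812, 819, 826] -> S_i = 798 + 7*i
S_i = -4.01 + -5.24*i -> [-4.01, -9.25, -14.49, -19.73, -24.97]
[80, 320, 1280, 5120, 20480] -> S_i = 80*4^i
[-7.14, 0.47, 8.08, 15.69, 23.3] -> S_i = -7.14 + 7.61*i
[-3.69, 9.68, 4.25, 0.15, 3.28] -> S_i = Random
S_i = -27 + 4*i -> [-27, -23, -19, -15, -11]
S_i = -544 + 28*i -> [-544, -516, -488, -460, -432]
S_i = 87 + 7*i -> [87, 94, 101, 108, 115]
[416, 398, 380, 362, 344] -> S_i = 416 + -18*i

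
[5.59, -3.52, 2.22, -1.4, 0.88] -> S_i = 5.59*(-0.63)^i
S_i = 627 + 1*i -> [627, 628, 629, 630, 631]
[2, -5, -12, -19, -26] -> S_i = 2 + -7*i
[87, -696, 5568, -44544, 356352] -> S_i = 87*-8^i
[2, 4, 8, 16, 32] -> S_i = 2*2^i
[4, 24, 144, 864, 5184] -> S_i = 4*6^i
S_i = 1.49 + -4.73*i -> [1.49, -3.24, -7.97, -12.7, -17.43]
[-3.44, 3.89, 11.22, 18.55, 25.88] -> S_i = -3.44 + 7.33*i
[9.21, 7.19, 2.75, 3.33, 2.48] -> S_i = Random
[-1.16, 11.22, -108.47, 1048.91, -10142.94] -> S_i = -1.16*(-9.67)^i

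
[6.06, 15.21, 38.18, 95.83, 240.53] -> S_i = 6.06*2.51^i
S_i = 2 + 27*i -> [2, 29, 56, 83, 110]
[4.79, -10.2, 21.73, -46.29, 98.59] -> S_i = 4.79*(-2.13)^i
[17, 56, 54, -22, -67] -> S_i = Random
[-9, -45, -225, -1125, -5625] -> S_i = -9*5^i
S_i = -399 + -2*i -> [-399, -401, -403, -405, -407]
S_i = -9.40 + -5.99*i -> [-9.4, -15.39, -21.38, -27.37, -33.36]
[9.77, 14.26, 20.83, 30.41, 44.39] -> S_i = 9.77*1.46^i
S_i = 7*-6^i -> [7, -42, 252, -1512, 9072]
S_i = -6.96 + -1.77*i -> [-6.96, -8.73, -10.5, -12.27, -14.04]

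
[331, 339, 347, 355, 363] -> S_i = 331 + 8*i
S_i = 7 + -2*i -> [7, 5, 3, 1, -1]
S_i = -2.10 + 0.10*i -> [-2.1, -2.0, -1.9, -1.8, -1.7]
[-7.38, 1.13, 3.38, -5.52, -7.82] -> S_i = Random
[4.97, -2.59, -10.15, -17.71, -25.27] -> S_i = 4.97 + -7.56*i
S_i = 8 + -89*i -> [8, -81, -170, -259, -348]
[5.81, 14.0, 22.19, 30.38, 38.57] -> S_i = 5.81 + 8.19*i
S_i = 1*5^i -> [1, 5, 25, 125, 625]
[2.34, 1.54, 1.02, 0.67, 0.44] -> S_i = 2.34*0.66^i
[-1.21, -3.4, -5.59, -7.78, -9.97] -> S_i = -1.21 + -2.19*i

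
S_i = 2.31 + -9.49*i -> [2.31, -7.18, -16.67, -26.16, -35.65]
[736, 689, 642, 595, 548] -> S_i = 736 + -47*i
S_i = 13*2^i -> [13, 26, 52, 104, 208]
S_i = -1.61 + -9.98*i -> [-1.61, -11.59, -21.57, -31.55, -41.53]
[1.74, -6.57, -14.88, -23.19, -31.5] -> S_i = 1.74 + -8.31*i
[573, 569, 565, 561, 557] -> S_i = 573 + -4*i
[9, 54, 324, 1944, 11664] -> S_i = 9*6^i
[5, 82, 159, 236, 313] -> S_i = 5 + 77*i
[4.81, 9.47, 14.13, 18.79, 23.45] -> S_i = 4.81 + 4.66*i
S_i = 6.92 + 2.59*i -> [6.92, 9.51, 12.1, 14.69, 17.28]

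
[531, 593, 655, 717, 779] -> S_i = 531 + 62*i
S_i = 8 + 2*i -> [8, 10, 12, 14, 16]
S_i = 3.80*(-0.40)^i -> [3.8, -1.52, 0.61, -0.24, 0.1]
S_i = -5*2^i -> [-5, -10, -20, -40, -80]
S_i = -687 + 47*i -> [-687, -640, -593, -546, -499]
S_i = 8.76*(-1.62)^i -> [8.76, -14.19, 22.99, -37.24, 60.33]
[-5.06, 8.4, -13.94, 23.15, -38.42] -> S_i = -5.06*(-1.66)^i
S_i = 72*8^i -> [72, 576, 4608, 36864, 294912]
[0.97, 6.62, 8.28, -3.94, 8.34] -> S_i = Random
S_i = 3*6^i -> [3, 18, 108, 648, 3888]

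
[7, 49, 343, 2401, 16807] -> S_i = 7*7^i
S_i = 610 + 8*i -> [610, 618, 626, 634, 642]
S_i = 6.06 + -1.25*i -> [6.06, 4.81, 3.56, 2.31, 1.06]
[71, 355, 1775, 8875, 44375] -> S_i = 71*5^i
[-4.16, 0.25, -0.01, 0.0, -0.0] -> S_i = -4.16*(-0.06)^i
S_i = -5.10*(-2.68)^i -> [-5.1, 13.67, -36.63, 98.17, -263.09]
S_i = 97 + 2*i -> [97, 99, 101, 103, 105]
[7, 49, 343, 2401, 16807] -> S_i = 7*7^i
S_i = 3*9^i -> [3, 27, 243, 2187, 19683]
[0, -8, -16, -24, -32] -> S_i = 0 + -8*i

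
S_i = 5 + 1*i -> [5, 6, 7, 8, 9]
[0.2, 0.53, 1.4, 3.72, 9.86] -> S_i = 0.20*2.65^i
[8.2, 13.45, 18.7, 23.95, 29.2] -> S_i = 8.20 + 5.25*i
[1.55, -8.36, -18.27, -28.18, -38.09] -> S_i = 1.55 + -9.91*i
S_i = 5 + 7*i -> [5, 12, 19, 26, 33]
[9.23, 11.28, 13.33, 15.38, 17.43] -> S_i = 9.23 + 2.05*i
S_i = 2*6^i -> [2, 12, 72, 432, 2592]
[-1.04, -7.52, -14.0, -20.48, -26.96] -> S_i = -1.04 + -6.48*i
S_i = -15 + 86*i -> [-15, 71, 157, 243, 329]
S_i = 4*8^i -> [4, 32, 256, 2048, 16384]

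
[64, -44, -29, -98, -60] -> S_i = Random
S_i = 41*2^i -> [41, 82, 164, 328, 656]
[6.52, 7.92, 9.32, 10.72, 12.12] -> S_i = 6.52 + 1.40*i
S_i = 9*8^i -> [9, 72, 576, 4608, 36864]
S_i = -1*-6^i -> [-1, 6, -36, 216, -1296]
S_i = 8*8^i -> [8, 64, 512, 4096, 32768]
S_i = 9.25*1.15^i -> [9.25, 10.64, 12.23, 14.07, 16.18]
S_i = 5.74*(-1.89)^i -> [5.74, -10.85, 20.5, -38.75, 73.24]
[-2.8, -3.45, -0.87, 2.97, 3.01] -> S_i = Random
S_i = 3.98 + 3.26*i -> [3.98, 7.24, 10.5, 13.76, 17.02]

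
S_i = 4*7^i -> [4, 28, 196, 1372, 9604]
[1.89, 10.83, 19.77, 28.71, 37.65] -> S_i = 1.89 + 8.94*i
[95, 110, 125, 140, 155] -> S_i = 95 + 15*i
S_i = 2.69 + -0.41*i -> [2.69, 2.28, 1.87, 1.46, 1.05]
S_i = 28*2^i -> [28, 56, 112, 224, 448]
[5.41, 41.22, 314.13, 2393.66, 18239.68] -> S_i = 5.41*7.62^i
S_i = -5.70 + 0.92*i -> [-5.7, -4.78, -3.86, -2.94, -2.02]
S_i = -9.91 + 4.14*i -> [-9.91, -5.77, -1.63, 2.51, 6.65]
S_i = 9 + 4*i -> [9, 13, 17, 21, 25]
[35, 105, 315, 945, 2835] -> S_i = 35*3^i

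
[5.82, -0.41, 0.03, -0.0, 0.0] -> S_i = 5.82*(-0.07)^i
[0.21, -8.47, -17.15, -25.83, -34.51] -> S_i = 0.21 + -8.68*i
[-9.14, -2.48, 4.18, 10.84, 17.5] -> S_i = -9.14 + 6.66*i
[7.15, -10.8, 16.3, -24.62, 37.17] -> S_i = 7.15*(-1.51)^i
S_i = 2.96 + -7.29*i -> [2.96, -4.33, -11.62, -18.91, -26.2]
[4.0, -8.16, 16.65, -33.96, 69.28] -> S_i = 4.00*(-2.04)^i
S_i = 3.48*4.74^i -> [3.48, 16.5, 78.19, 370.61, 1756.68]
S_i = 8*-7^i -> [8, -56, 392, -2744, 19208]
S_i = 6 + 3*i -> [6, 9, 12, 15, 18]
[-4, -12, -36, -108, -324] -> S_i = -4*3^i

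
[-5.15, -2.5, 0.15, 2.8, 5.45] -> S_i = -5.15 + 2.65*i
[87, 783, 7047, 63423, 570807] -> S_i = 87*9^i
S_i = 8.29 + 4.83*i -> [8.29, 13.12, 17.95, 22.78, 27.61]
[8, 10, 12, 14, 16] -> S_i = 8 + 2*i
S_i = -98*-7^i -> [-98, 686, -4802, 33614, -235298]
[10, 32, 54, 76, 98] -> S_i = 10 + 22*i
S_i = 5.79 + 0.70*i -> [5.79, 6.49, 7.19, 7.89, 8.59]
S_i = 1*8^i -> [1, 8, 64, 512, 4096]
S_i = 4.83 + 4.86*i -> [4.83, 9.69, 14.55, 19.41, 24.27]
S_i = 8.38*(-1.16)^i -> [8.38, -9.72, 11.28, -13.08, 15.17]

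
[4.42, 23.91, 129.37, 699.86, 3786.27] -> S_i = 4.42*5.41^i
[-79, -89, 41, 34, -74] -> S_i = Random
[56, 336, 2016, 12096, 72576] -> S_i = 56*6^i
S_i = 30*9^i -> [30, 270, 2430, 21870, 196830]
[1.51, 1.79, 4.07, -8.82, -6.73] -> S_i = Random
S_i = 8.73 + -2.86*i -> [8.73, 5.87, 3.01, 0.15, -2.71]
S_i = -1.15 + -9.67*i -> [-1.15, -10.82, -20.49, -30.16, -39.83]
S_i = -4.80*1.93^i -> [-4.8, -9.26, -17.88, -34.51, -66.6]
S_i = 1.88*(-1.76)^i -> [1.88, -3.31, 5.82, -10.25, 18.04]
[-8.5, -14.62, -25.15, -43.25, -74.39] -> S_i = -8.50*1.72^i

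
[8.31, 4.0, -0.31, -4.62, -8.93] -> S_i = 8.31 + -4.31*i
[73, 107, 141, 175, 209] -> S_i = 73 + 34*i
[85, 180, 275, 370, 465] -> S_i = 85 + 95*i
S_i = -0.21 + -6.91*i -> [-0.21, -7.12, -14.03, -20.94, -27.85]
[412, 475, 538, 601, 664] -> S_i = 412 + 63*i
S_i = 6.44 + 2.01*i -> [6.44, 8.45, 10.46, 12.47, 14.48]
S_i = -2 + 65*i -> [-2, 63, 128, 193, 258]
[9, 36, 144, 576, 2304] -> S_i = 9*4^i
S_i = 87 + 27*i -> [87, 114, 141, 168, 195]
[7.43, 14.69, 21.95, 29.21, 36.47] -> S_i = 7.43 + 7.26*i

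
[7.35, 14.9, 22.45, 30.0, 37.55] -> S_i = 7.35 + 7.55*i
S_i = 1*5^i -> [1, 5, 25, 125, 625]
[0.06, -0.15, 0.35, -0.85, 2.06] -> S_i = 0.06*(-2.42)^i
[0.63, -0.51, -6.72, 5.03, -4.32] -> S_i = Random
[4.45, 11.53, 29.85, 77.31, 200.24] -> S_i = 4.45*2.59^i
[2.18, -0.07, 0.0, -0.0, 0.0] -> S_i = 2.18*(-0.03)^i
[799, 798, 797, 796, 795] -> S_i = 799 + -1*i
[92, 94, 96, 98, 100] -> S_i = 92 + 2*i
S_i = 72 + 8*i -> [72, 80, 88, 96, 104]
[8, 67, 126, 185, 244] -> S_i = 8 + 59*i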